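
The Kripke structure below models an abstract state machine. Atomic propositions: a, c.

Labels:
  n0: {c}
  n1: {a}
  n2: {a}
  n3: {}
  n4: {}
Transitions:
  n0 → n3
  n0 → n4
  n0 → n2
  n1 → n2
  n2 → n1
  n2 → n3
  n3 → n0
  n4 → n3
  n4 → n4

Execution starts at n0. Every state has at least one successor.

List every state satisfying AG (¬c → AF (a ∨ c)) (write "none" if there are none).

States satisfying ¬c → AF (a ∨ c): {n0, n1, n2, n3}.
States satisfying AG (¬c → AF (a ∨ c)): ∅.

none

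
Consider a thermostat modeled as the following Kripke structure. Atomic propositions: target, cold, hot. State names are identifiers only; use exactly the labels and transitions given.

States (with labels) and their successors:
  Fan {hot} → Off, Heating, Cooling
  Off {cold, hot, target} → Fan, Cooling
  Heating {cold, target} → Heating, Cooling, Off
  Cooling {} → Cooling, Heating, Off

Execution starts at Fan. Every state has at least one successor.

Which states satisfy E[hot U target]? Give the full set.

States satisfying hot: {Fan, Off}.
States satisfying target: {Off, Heating}.
States satisfying E[hot U target]: {Fan, Off, Heating}.

{Fan, Off, Heating}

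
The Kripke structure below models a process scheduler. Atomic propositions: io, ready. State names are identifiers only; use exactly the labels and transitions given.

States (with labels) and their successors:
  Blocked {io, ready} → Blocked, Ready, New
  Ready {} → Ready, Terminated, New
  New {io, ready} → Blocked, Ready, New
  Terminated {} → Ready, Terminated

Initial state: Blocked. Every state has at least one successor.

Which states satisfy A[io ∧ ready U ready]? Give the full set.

States satisfying io ∧ ready: {Blocked, New}.
States satisfying ready: {Blocked, New}.
States satisfying A[io ∧ ready U ready]: {Blocked, New}.

{Blocked, New}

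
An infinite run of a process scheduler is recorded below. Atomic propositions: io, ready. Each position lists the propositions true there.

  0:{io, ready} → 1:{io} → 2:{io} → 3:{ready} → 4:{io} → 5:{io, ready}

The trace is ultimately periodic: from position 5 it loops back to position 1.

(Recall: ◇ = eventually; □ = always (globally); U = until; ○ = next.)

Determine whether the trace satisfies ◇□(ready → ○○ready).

□(ready → ○○ready) is false at every position 0..5, so it never becomes true and ◇□(ready → ○○ready) fails.

Violated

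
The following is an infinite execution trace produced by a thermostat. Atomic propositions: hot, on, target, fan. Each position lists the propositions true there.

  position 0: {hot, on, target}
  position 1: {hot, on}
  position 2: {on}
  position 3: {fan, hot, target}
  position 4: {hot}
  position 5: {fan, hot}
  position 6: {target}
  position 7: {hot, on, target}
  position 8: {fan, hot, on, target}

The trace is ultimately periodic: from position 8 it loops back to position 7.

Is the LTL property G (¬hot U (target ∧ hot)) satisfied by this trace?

¬hot U (target ∧ hot) must hold at every position from 0 onward. It fails at position 1, so G (¬hot U (target ∧ hot)) is false.

No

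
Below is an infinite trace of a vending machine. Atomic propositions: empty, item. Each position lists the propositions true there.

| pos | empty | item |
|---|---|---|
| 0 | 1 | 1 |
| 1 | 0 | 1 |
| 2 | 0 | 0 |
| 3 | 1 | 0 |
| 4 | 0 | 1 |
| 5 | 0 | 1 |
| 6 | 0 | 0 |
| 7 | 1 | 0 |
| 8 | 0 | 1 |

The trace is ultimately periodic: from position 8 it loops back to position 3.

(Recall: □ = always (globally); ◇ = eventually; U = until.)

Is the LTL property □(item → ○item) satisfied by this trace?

Violated

item → ○item must hold at every position from 0 onward. It fails at position 1, so □(item → ○item) is false.
Positions where item holds: 0, 1, 4, 5, 8.
Check ○item at each: 0→ok, 1→fails, 4→ok, 5→fails, 8→fails.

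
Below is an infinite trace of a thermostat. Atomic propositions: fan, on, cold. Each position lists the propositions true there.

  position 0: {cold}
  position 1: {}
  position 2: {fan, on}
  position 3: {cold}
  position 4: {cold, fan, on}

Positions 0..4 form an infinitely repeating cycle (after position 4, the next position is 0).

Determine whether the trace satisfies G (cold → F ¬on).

Satisfied

cold → F ¬on holds at every position 0..4, and those are all positions ever visited, so G (cold → F ¬on) holds.
Positions where cold holds: 0, 3, 4.
Check F ¬on at each: 0→ok, 3→ok, 4→ok.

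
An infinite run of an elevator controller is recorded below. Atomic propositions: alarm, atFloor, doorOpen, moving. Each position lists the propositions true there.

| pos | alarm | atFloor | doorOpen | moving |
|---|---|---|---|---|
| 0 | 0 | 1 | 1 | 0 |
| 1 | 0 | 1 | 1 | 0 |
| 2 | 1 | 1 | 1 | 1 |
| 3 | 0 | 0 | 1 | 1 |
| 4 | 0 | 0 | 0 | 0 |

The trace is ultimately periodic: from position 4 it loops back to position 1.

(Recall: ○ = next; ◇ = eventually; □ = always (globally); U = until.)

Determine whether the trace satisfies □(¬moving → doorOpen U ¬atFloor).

Holds

¬moving → doorOpen U ¬atFloor holds at every position 0..4, and those are all positions ever visited, so □(¬moving → doorOpen U ¬atFloor) holds.
Positions where ¬moving holds: 0, 1, 4.
Check doorOpen U ¬atFloor at each: 0→ok, 1→ok, 4→ok.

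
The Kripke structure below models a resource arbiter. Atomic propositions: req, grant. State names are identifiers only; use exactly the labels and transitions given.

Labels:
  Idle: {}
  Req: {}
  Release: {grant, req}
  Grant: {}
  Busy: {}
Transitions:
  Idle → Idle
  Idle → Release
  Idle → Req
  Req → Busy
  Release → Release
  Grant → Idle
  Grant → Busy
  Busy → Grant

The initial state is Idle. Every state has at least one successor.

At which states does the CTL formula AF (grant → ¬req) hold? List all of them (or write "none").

States satisfying grant → ¬req: {Idle, Req, Grant, Busy}.
States satisfying AF (grant → ¬req): {Idle, Req, Grant, Busy}.

{Idle, Req, Grant, Busy}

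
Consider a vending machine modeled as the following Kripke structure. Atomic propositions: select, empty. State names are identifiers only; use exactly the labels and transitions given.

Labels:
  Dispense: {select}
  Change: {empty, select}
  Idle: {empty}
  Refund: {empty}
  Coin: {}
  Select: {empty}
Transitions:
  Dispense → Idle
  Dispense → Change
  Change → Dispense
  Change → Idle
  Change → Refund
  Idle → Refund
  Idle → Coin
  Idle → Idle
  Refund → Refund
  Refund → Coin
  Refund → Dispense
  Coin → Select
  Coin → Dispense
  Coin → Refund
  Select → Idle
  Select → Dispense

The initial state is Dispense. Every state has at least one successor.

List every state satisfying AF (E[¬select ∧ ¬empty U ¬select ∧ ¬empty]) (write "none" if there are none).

{Coin}

States satisfying E[¬select ∧ ¬empty U ¬select ∧ ¬empty]: {Coin}.
States satisfying AF (E[¬select ∧ ¬empty U ¬select ∧ ¬empty]): {Coin}.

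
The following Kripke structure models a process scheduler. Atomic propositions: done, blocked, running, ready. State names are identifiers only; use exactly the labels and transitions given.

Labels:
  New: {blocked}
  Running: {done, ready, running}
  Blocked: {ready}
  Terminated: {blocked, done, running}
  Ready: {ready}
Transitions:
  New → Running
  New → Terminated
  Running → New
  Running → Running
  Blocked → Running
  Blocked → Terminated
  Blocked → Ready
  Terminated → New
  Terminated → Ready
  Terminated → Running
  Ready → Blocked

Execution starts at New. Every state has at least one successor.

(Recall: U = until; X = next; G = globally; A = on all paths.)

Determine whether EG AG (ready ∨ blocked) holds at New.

States satisfying AG (ready ∨ blocked): {New, Running, Blocked, Terminated, Ready}.
States satisfying EG AG (ready ∨ blocked): {New, Running, Blocked, Terminated, Ready}.
New ∈ Sat(EG AG (ready ∨ blocked)).

Holds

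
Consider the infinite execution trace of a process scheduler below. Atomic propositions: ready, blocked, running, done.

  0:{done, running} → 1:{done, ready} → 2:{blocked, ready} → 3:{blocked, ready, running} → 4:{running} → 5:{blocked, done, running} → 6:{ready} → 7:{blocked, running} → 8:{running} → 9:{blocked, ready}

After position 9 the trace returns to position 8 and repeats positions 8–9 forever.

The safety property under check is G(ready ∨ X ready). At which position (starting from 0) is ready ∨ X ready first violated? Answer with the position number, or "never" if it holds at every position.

4

Check ready ∨ X ready at each position in order: 0 ✓, 1 ✓, 2 ✓, 3 ✓.
At position 4 the labels are {running} and the next position 5 has {blocked, done, running}, so ready ∨ X ready is false there. This is the first violation.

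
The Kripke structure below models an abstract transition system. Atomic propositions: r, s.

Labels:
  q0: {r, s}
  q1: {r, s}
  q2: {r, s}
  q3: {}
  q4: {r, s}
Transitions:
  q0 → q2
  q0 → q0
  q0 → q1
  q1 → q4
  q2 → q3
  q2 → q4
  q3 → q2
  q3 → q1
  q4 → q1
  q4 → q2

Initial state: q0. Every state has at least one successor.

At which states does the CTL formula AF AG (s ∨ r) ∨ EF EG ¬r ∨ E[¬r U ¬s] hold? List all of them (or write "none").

States satisfying AG (s ∨ r): ∅.
States satisfying AF AG (s ∨ r): ∅.
States satisfying EG ¬r: ∅.
States satisfying EF EG ¬r: ∅.
States satisfying ¬r: {q3}.
States satisfying ¬s: {q3}.
States satisfying E[¬r U ¬s]: {q3}.
States satisfying EF EG ¬r ∨ E[¬r U ¬s]: {q3}.
States satisfying AF AG (s ∨ r) ∨ EF EG ¬r ∨ E[¬r U ¬s]: {q3}.

{q3}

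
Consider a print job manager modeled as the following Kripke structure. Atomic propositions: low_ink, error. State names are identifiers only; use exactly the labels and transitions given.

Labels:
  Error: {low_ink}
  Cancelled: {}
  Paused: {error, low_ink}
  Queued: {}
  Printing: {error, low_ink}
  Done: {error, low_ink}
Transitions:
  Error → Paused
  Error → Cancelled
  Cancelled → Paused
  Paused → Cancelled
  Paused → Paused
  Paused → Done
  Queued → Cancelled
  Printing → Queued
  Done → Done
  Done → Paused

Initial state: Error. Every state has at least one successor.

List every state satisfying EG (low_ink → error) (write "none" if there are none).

{Cancelled, Paused, Queued, Printing, Done}

States satisfying low_ink → error: {Cancelled, Paused, Queued, Printing, Done}.
States satisfying EG (low_ink → error): {Cancelled, Paused, Queued, Printing, Done}.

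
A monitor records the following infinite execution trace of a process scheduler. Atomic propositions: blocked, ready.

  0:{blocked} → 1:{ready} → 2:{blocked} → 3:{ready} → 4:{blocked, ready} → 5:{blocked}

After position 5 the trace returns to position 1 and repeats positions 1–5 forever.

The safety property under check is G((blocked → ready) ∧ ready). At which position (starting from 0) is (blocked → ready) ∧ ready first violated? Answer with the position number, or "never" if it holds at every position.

0

At position 0 the labels are {blocked}, so (blocked → ready) ∧ ready is false there. This is the first violation.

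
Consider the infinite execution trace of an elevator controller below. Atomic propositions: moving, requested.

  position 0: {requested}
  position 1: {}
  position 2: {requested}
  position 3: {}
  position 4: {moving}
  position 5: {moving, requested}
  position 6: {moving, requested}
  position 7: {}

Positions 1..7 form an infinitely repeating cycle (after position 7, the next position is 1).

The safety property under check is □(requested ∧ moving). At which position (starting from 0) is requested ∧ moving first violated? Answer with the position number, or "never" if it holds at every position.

At position 0 the labels are {requested}, so requested ∧ moving is false there. This is the first violation.

0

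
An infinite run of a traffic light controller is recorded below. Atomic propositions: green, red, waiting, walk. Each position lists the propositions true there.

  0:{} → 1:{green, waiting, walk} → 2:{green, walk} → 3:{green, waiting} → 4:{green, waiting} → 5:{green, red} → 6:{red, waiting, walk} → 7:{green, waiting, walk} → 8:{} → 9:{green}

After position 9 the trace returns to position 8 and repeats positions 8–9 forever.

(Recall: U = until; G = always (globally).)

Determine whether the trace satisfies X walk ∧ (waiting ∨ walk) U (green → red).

Satisfied

The position after 0 is 1; walk is true there.
Walking from position 0: green → red first holds at position 0, and waiting ∨ walk holds at every earlier position along the way, so (waiting ∨ walk) U (green → red) holds.
At position 0: X walk is true; (waiting ∨ walk) U (green → red) is true; so X walk ∧ (waiting ∨ walk) U (green → red) is true.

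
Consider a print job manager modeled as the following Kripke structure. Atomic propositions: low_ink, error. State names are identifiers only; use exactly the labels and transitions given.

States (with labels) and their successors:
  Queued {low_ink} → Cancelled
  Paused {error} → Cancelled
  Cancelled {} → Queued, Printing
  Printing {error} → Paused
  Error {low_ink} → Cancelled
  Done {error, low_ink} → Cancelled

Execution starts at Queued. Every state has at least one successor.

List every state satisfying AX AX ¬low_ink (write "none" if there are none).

States satisfying AX ¬low_ink: {Queued, Paused, Printing, Error, Done}.
States satisfying AX AX ¬low_ink: {Cancelled, Printing}.

{Cancelled, Printing}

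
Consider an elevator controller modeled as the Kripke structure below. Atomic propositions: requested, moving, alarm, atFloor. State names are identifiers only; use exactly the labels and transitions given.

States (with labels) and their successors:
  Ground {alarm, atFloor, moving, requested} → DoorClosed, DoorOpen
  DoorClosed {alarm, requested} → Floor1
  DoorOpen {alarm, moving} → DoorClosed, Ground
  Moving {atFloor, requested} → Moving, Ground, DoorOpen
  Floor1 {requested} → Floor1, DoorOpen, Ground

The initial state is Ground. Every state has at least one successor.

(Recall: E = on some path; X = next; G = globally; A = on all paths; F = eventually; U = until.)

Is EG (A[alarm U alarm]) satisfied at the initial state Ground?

States satisfying A[alarm U alarm]: {Ground, DoorClosed, DoorOpen}.
States satisfying EG (A[alarm U alarm]): {Ground, DoorOpen}.
Ground ∈ Sat(EG (A[alarm U alarm])).

Satisfied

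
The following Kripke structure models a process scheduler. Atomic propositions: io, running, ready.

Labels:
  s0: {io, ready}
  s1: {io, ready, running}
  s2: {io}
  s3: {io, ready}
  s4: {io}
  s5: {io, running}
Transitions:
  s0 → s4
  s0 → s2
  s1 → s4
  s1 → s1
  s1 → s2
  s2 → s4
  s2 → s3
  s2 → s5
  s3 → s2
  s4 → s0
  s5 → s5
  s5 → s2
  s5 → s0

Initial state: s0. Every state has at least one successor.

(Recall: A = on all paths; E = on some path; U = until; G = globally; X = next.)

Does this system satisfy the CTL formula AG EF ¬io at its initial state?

No

States satisfying EF ¬io: ∅.
States satisfying AG EF ¬io: ∅.
s0 is reachable from s0 and violates EF ¬io, so AG fails at s0.
s0 ∉ Sat(AG EF ¬io).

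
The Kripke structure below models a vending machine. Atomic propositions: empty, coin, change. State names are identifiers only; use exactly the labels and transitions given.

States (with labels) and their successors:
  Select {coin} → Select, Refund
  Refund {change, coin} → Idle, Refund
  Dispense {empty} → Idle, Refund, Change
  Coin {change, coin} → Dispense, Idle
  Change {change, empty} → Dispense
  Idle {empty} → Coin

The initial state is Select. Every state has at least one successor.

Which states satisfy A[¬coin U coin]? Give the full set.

{Select, Refund, Coin, Idle}

States satisfying ¬coin: {Dispense, Change, Idle}.
States satisfying coin: {Select, Refund, Coin}.
States satisfying A[¬coin U coin]: {Select, Refund, Coin, Idle}.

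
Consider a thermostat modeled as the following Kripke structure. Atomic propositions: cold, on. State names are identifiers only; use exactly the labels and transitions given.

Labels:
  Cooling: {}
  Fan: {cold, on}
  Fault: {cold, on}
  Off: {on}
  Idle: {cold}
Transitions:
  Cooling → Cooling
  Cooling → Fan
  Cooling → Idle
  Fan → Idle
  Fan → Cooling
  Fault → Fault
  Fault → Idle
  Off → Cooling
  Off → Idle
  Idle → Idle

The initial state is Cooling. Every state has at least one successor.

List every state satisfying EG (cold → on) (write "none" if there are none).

{Cooling, Fan, Fault, Off}

States satisfying cold → on: {Cooling, Fan, Fault, Off}.
States satisfying EG (cold → on): {Cooling, Fan, Fault, Off}.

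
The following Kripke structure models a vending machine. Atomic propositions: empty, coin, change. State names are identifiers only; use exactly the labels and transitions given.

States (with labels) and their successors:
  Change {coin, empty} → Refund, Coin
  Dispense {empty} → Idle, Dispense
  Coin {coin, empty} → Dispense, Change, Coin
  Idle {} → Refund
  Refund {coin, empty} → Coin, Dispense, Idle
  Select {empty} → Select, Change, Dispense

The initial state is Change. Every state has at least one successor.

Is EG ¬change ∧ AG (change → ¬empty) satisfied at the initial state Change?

States satisfying ¬change: {Change, Dispense, Coin, Idle, Refund, Select}.
States satisfying EG ¬change: {Change, Dispense, Coin, Idle, Refund, Select}.
States satisfying change → ¬empty: {Change, Dispense, Coin, Idle, Refund, Select}.
States satisfying AG (change → ¬empty): {Change, Dispense, Coin, Idle, Refund, Select}.
States satisfying EG ¬change ∧ AG (change → ¬empty): {Change, Dispense, Coin, Idle, Refund, Select}.
Change ∈ Sat(EG ¬change ∧ AG (change → ¬empty)).

Holds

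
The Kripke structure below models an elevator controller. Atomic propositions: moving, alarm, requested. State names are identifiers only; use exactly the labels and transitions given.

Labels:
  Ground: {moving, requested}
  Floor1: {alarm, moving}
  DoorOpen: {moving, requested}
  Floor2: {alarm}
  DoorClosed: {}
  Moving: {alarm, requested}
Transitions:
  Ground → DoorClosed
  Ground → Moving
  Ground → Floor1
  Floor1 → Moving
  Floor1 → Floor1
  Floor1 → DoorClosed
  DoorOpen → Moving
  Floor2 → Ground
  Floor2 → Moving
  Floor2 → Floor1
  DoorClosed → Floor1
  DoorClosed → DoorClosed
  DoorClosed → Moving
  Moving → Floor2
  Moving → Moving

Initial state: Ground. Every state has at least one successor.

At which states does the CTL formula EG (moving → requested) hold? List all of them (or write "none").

{Ground, DoorOpen, Floor2, DoorClosed, Moving}

States satisfying moving → requested: {Ground, DoorOpen, Floor2, DoorClosed, Moving}.
States satisfying EG (moving → requested): {Ground, DoorOpen, Floor2, DoorClosed, Moving}.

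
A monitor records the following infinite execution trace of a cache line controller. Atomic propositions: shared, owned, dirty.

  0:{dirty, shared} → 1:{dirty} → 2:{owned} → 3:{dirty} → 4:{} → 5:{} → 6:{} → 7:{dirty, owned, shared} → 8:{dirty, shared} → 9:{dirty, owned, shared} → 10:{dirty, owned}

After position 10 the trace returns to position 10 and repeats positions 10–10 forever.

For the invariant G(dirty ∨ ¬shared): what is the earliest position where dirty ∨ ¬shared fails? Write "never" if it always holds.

dirty ∨ ¬shared holds at every position 0..10, and those are all the positions the trace ever visits, so the invariant G(dirty ∨ ¬shared) is never violated.

never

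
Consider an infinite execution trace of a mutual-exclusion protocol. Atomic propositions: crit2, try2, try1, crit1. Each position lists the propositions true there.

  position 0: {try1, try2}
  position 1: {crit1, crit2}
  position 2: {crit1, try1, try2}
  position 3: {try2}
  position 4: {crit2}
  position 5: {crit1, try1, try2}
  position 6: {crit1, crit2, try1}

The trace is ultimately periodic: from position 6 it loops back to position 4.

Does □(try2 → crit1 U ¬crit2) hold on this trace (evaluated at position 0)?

try2 → crit1 U ¬crit2 holds at every position 0..6, and those are all positions ever visited, so □(try2 → crit1 U ¬crit2) holds.
Positions where try2 holds: 0, 2, 3, 5.
Check crit1 U ¬crit2 at each: 0→ok, 2→ok, 3→ok, 5→ok.

Yes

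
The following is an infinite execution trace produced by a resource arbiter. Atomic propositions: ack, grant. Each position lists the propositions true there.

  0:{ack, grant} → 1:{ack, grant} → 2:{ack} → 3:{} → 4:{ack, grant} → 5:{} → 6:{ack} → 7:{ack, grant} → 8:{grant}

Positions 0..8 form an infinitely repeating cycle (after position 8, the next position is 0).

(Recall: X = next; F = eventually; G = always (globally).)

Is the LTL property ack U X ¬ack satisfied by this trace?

Satisfied

Walking from position 0: X ¬ack first holds at position 2, and ack holds at every earlier position along the way, so ack U X ¬ack holds.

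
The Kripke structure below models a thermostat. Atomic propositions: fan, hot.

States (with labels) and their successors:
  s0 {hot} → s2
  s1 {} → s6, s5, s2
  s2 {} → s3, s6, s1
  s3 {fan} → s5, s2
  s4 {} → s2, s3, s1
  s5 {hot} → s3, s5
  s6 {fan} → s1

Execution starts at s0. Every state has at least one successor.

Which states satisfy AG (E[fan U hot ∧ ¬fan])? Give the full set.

States satisfying E[fan U hot ∧ ¬fan]: {s0, s3, s5}.
States satisfying AG (E[fan U hot ∧ ¬fan]): ∅.

none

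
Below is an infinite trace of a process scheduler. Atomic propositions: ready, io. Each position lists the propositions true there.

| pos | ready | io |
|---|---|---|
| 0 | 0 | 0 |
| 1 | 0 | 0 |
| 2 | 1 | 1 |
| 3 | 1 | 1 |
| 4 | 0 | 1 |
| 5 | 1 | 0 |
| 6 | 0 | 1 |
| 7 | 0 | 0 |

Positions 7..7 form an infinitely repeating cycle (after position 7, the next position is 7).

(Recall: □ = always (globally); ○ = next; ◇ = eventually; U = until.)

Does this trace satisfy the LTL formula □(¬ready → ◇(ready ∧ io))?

¬ready → ◇(ready ∧ io) must hold at every position from 0 onward. It fails at position 4, so □(¬ready → ◇(ready ∧ io)) is false.
Positions where ¬ready holds: 0, 1, 4, 6, 7.
Check ◇(ready ∧ io) at each: 0→ok, 1→ok, 4→fails, 6→fails, 7→fails.

Violated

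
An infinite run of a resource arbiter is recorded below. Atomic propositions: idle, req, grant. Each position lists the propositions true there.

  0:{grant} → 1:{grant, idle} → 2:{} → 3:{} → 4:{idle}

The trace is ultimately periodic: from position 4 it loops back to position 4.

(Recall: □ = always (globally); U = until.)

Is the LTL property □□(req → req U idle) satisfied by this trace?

Satisfied

□(req → req U idle) holds at every position 0..4, and those are all positions ever visited, so □□(req → req U idle) holds.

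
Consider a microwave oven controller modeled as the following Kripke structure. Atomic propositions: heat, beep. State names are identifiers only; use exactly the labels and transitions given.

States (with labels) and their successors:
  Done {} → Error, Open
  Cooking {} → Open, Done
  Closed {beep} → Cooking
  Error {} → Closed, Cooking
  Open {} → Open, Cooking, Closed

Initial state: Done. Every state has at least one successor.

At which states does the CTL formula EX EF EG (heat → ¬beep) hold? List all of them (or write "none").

States satisfying EF EG (heat → ¬beep): {Done, Cooking, Closed, Error, Open}.
States satisfying EX EF EG (heat → ¬beep): {Done, Cooking, Closed, Error, Open}.

{Done, Cooking, Closed, Error, Open}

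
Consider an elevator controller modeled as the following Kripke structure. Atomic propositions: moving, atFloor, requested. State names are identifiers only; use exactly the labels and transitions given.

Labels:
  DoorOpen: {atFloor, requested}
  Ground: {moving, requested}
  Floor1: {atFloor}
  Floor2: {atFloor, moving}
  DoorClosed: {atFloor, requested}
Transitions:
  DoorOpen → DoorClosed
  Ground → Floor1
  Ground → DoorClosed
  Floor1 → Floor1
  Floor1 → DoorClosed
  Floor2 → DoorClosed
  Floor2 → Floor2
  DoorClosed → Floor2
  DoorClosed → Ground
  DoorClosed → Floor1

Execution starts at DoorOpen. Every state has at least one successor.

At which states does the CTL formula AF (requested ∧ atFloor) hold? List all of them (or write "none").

States satisfying requested ∧ atFloor: {DoorOpen, DoorClosed}.
States satisfying AF (requested ∧ atFloor): {DoorOpen, DoorClosed}.

{DoorOpen, DoorClosed}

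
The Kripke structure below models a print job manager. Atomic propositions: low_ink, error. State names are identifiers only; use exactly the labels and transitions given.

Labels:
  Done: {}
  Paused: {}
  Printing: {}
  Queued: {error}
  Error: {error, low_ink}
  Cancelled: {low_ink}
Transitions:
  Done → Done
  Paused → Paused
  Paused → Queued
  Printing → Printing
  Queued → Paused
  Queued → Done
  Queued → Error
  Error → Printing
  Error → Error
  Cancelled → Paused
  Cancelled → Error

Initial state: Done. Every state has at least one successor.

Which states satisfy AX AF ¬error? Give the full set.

States satisfying AF ¬error: {Done, Paused, Printing, Cancelled}.
States satisfying AX AF ¬error: {Done, Printing}.

{Done, Printing}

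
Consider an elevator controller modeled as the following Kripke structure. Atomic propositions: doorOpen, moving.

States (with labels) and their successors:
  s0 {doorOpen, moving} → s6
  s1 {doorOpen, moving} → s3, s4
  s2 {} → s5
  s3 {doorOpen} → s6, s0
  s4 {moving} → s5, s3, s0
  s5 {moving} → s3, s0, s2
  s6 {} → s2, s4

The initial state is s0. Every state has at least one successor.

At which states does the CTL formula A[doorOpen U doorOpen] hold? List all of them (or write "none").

{s0, s1, s3}

States satisfying doorOpen: {s0, s1, s3}.
States satisfying A[doorOpen U doorOpen]: {s0, s1, s3}.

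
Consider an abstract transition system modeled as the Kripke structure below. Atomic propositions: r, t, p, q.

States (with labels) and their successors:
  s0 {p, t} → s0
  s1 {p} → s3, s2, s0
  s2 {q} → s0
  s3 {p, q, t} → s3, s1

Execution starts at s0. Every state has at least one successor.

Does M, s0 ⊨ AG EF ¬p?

States satisfying EF ¬p: {s1, s2, s3}.
States satisfying AG EF ¬p: ∅.
s0 is reachable from s0 and violates EF ¬p, so AG fails at s0.
s0 ∉ Sat(AG EF ¬p).

Does not hold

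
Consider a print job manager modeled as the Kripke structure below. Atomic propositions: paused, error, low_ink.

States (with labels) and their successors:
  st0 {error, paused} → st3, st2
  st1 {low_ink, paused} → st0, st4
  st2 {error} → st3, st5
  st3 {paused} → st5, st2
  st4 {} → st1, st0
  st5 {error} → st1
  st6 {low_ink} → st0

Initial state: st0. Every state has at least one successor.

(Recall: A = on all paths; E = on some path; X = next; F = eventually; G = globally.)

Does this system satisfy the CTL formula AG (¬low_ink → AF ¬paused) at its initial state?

States satisfying ¬low_ink → AF ¬paused: {st0, st1, st2, st3, st4, st5, st6}.
States satisfying AG (¬low_ink → AF ¬paused): {st0, st1, st2, st3, st4, st5, st6}.
Every state reachable from st0 satisfies ¬low_ink → AF ¬paused.
st0 ∈ Sat(AG (¬low_ink → AF ¬paused)).

Satisfied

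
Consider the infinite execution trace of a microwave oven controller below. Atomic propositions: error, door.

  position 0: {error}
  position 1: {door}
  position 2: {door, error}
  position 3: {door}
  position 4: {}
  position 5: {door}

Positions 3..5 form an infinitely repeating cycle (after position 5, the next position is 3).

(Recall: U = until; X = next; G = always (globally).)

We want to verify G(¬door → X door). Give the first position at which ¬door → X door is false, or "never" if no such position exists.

never

¬door → X door holds at every position 0..5, and those are all the positions the trace ever visits, so the invariant G(¬door → X door) is never violated.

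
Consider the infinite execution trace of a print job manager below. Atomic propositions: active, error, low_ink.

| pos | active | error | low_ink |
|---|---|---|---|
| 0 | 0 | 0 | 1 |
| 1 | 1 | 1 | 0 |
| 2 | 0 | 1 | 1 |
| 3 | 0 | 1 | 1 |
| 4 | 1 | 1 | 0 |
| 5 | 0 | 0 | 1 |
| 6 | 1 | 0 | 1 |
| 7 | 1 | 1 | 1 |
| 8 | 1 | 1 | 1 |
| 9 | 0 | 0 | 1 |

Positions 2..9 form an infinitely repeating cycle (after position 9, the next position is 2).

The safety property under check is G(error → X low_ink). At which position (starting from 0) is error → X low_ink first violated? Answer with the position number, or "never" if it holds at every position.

Check error → X low_ink at each position in order: 0 ✓, 1 ✓, 2 ✓.
At position 3 the labels are {error, low_ink} and the next position 4 has {active, error}, so error → X low_ink is false there. This is the first violation.

3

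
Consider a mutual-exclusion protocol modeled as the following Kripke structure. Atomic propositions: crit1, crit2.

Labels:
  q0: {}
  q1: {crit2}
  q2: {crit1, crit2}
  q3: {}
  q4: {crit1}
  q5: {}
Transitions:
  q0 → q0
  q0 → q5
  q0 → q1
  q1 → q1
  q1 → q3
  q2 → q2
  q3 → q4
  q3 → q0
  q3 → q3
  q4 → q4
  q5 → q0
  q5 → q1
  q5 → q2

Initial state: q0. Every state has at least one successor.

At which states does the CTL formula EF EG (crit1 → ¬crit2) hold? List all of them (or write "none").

States satisfying EG (crit1 → ¬crit2): {q0, q1, q3, q4, q5}.
States satisfying EF EG (crit1 → ¬crit2): {q0, q1, q3, q4, q5}.

{q0, q1, q3, q4, q5}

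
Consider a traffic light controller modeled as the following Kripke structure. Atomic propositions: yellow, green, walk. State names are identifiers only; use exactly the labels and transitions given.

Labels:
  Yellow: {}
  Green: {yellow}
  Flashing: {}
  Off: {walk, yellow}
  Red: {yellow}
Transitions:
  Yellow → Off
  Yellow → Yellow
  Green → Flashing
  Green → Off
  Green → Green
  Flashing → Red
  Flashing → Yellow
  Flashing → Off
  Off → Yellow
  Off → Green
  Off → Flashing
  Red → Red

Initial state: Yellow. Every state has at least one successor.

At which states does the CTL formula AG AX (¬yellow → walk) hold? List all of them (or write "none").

{Red}

States satisfying AX (¬yellow → walk): {Red}.
States satisfying AG AX (¬yellow → walk): {Red}.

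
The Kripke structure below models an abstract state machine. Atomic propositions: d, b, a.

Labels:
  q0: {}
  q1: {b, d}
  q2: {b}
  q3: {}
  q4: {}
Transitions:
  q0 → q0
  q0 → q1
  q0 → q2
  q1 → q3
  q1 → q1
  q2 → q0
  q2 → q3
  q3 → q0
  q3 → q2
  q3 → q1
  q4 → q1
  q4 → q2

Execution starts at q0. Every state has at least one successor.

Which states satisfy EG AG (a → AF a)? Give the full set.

States satisfying AG (a → AF a): {q0, q1, q2, q3, q4}.
States satisfying EG AG (a → AF a): {q0, q1, q2, q3, q4}.

{q0, q1, q2, q3, q4}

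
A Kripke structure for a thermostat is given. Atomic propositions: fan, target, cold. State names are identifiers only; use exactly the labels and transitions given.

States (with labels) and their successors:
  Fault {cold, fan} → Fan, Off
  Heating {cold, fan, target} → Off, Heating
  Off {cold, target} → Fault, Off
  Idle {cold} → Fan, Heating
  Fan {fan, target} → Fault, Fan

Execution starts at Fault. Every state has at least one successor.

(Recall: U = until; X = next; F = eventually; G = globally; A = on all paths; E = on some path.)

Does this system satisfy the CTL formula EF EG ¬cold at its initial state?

Yes

States satisfying EG ¬cold: {Fan}.
States satisfying EF EG ¬cold: {Fault, Heating, Off, Idle, Fan}.
Some path from Fault reaches a state where EG ¬cold holds.
Fault ∈ Sat(EF EG ¬cold).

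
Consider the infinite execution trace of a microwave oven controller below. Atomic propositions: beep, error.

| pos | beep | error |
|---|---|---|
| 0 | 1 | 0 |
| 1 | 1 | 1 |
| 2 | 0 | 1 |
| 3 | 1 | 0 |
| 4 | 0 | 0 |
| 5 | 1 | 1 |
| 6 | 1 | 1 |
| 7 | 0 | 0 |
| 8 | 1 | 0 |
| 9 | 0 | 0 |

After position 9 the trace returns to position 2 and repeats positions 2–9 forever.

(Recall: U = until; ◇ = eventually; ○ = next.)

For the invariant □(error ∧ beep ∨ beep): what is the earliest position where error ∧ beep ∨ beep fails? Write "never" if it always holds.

2

Check error ∧ beep ∨ beep at each position in order: 0 ✓, 1 ✓.
At position 2 the labels are {error}, so error ∧ beep ∨ beep is false there. This is the first violation.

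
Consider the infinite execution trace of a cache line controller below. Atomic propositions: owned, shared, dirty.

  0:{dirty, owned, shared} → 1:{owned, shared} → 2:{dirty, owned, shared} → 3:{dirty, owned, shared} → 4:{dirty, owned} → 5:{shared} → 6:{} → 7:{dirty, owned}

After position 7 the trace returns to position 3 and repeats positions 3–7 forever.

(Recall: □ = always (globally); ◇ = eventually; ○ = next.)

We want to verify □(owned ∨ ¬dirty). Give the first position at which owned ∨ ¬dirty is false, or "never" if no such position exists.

never

owned ∨ ¬dirty holds at every position 0..7, and those are all the positions the trace ever visits, so the invariant □(owned ∨ ¬dirty) is never violated.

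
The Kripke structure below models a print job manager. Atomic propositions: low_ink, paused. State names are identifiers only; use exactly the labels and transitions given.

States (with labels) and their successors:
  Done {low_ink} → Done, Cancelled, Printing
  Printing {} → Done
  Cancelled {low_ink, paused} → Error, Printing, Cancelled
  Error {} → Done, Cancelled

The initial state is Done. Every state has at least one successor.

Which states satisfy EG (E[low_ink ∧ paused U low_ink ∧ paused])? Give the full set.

{Cancelled}

States satisfying E[low_ink ∧ paused U low_ink ∧ paused]: {Cancelled}.
States satisfying EG (E[low_ink ∧ paused U low_ink ∧ paused]): {Cancelled}.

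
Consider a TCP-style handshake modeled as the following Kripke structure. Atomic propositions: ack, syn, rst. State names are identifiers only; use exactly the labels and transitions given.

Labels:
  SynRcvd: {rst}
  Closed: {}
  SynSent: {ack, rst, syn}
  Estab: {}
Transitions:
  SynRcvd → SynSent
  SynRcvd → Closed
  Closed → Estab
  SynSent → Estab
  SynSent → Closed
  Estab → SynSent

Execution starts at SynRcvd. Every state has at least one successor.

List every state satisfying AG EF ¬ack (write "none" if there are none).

States satisfying EF ¬ack: {SynRcvd, Closed, SynSent, Estab}.
States satisfying AG EF ¬ack: {SynRcvd, Closed, SynSent, Estab}.

{SynRcvd, Closed, SynSent, Estab}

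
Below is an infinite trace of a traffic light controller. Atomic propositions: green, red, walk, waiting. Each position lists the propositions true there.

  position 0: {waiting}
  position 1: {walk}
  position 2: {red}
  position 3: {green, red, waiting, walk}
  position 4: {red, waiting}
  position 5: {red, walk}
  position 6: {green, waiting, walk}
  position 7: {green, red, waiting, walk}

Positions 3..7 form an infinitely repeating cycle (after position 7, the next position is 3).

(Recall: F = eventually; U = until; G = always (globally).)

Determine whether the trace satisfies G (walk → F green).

Satisfied

walk → F green holds at every position 0..7, and those are all positions ever visited, so G (walk → F green) holds.
Positions where walk holds: 1, 3, 5, 6, 7.
Check F green at each: 1→ok, 3→ok, 5→ok, 6→ok, 7→ok.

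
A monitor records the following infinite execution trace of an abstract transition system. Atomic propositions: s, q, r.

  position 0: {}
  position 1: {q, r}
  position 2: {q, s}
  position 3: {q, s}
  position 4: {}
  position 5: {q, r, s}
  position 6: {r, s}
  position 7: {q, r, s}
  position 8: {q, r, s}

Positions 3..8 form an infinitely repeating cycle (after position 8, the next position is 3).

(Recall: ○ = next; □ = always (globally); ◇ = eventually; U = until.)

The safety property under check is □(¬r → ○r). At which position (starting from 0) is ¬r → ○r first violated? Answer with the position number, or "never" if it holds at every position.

Check ¬r → ○r at each position in order: 0 ✓, 1 ✓.
At position 2 the labels are {q, s} and the next position 3 has {q, s}, so ¬r → ○r is false there. This is the first violation.

2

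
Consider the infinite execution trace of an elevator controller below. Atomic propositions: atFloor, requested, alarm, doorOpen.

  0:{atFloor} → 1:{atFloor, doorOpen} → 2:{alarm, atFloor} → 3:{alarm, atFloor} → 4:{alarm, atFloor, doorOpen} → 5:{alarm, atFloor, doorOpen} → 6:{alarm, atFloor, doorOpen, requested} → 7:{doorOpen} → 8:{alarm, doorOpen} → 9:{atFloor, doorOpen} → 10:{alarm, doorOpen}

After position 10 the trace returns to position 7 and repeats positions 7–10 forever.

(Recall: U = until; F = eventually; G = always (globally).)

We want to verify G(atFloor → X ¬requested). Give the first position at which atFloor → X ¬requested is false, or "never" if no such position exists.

Check atFloor → X ¬requested at each position in order: 0 ✓, 1 ✓, 2 ✓, 3 ✓, 4 ✓.
At position 5 the labels are {alarm, atFloor, doorOpen} and the next position 6 has {alarm, atFloor, doorOpen, requested}, so atFloor → X ¬requested is false there. This is the first violation.

5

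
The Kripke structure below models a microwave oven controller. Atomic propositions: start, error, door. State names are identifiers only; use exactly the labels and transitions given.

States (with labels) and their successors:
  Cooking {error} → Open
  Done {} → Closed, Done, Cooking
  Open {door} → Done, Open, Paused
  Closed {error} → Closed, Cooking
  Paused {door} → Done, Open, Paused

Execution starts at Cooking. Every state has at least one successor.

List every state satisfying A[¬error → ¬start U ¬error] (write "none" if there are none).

States satisfying ¬error → ¬start: {Cooking, Done, Open, Closed, Paused}.
States satisfying ¬error: {Done, Open, Paused}.
States satisfying A[¬error → ¬start U ¬error]: {Cooking, Done, Open, Paused}.

{Cooking, Done, Open, Paused}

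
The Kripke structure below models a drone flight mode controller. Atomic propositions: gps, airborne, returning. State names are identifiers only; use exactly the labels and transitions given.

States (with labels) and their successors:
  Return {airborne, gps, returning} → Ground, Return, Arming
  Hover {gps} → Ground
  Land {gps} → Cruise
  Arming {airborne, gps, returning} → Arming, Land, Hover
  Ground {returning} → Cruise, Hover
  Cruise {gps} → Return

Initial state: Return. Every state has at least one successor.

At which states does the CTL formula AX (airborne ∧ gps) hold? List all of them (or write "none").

{Cruise}

States satisfying airborne ∧ gps: {Return, Arming}.
States satisfying AX (airborne ∧ gps): {Cruise}.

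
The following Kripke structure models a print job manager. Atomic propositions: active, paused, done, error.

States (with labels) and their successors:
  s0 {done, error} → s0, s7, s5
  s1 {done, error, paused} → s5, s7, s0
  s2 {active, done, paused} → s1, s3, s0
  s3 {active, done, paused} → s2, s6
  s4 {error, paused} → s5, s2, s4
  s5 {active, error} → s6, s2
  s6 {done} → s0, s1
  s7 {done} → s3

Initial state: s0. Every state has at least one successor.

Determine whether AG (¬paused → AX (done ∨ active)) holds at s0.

Satisfied

States satisfying ¬paused → AX (done ∨ active): {s0, s1, s2, s3, s4, s5, s6, s7}.
States satisfying AG (¬paused → AX (done ∨ active)): {s0, s1, s2, s3, s4, s5, s6, s7}.
Every state reachable from s0 satisfies ¬paused → AX (done ∨ active).
s0 ∈ Sat(AG (¬paused → AX (done ∨ active))).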